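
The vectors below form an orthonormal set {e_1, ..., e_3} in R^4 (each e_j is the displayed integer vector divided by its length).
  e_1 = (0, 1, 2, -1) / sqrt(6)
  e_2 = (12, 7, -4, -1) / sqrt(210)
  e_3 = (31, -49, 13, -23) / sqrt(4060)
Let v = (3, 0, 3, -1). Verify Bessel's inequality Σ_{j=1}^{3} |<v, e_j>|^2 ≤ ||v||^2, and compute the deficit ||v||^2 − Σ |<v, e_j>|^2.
Σ |<v, e_j>|^2 = 1979/116; ||v||^2 = 19; deficit = 225/116

Write each e_j = u_j / sqrt(<u_j, u_j>) where u_j is the displayed integer vector. Then <v, e_j> = <v, u_j> / sqrt(<u_j, u_j>), so |<v, e_j>|^2 = <v, u_j>^2 / <u_j, u_j>.
Coefficients: <v, e_1> = 7/sqrt(6), <v, e_2> = 25/sqrt(210), <v, e_3> = 155/sqrt(4060).
Square and sum: Σ |<v, e_j>|^2 = 1979/116.
Compute ||v||^2 = v·v = 19.
Deficit = 19 − 1979/116 = 225/116 ≥ 0, confirming Bessel's inequality. (The deficit equals ||v − Σ <v,e_j> e_j||^2, the squared distance from v to span{e_j}.)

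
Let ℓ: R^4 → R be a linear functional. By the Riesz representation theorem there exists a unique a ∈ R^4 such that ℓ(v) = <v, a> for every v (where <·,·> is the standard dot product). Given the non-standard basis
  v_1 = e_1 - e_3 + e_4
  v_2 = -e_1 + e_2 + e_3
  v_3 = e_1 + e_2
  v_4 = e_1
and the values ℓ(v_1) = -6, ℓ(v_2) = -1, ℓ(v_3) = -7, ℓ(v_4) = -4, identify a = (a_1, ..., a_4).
a = (-4, -3, -2, -4)

Write a = (a_1, ..., a_4) in the standard basis. For each basis vector v_i, ℓ(v_i) = <v_i, a> is a linear equation in the a_j's. Collect the n equations into a matrix system V a = ℓ, where row i of V is v_i (expressed in the standard basis). Since V is invertible (lower-triangular with 1s on the diagonal, up to permutation), solve by back-substitution:
  V =
[[1, 0, -1, 1],
 [-1, 1, 1, 0],
 [1, 1, 0, 0],
 [1, 0, 0, 0]]
  V a = (-6, -1, -7, -4)
Solving gives a = (-4, -3, -2, -4).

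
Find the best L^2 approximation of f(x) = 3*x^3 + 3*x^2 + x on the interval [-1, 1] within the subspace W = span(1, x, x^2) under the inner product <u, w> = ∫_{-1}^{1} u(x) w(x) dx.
g(x) = 3*x^2 + 14*x/5

The best approximation g ∈ W is the orthogonal projection of f onto W. Writing g = a_0 + a_1 x + a_2 x^2, the coefficients solve the normal equations G · a = b where
  G_{ij} = <φ_i, φ_j> and b_i = <f, φ_i>, with φ_0 = 1, φ_1 = x, φ_2 = x^2.
G =
  [2, 0, 2/3]
  [0, 2/3, 0]
  [2/3, 0, 2/5],
b = (2, 28/15, 6/5).
Solving gives a_0 = 0, a_1 = 14/5, a_2 = 3, so
  g(x) = 3*x^2 + 14*x/5.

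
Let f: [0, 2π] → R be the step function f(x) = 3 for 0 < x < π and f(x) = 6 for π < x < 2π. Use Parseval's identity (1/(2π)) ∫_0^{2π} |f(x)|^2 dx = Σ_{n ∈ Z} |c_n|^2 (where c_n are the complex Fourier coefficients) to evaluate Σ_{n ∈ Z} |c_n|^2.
Σ |c_n|^2 = 45/2

Parseval equates the L^2 energy of f (normalised by 1/(2π)) with the ℓ^2 sum of its Fourier coefficients: (1/(2π)) ∫_0^{2π} |f|^2 = Σ |c_n|^2.
Compute the left side: (1/(2π)) [∫_0^π 3^2 dx + ∫_π^{2π} 6^2 dx] = (1/(2π)) · (9π + 36π) = (9 + 36)/2 = 45/2.
So Σ_{n ∈ Z} |c_n|^2 = 45/2.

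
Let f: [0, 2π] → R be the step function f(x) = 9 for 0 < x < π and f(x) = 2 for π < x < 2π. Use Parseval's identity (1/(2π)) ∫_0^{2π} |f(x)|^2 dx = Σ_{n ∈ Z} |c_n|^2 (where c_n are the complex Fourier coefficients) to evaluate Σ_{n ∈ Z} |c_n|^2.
Σ |c_n|^2 = 85/2

Parseval equates the L^2 energy of f (normalised by 1/(2π)) with the ℓ^2 sum of its Fourier coefficients: (1/(2π)) ∫_0^{2π} |f|^2 = Σ |c_n|^2.
Compute the left side: (1/(2π)) [∫_0^π 9^2 dx + ∫_π^{2π} 2^2 dx] = (1/(2π)) · (81π + 4π) = (81 + 4)/2 = 85/2.
So Σ_{n ∈ Z} |c_n|^2 = 85/2.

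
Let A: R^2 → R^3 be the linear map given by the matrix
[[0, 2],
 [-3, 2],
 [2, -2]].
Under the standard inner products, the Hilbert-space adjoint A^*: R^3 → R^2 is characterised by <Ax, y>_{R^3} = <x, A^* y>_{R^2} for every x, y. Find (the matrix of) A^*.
A^* = A^T =
[[0, -3, 2],
 [2, 2, -2]]

For real matrices with standard dot products, the defining identity <Ax, y> = <x, A^* y> gives (Ax)^T y = x^T (A^*) y, i.e. x^T A^T y = x^T (A^*) y. Since this holds for all x, y, we must have A^* = A^T. Therefore
A^* =
[[0, -3, 2],
 [2, 2, -2]].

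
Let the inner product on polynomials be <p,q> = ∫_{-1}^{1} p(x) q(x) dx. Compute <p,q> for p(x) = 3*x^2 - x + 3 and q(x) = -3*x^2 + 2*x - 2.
<p,q> = -404/15

Expand the product: p(x)·q(x) = -9*x^4 + 9*x^3 - 17*x^2 + 8*x - 6.
∫_{-1}^{1} of each monomial x^k gives [2/(k+1) if k even, 0 if k odd]. Integrating term-by-term (or equivalently evaluating the antiderivative F(x) = -9*x^5/5 + 9*x^4/4 - 17*x^3/3 + 4*x^2 - 6*x at the endpoints):
  F(1) − F(−1) = -433/60 − (1183/60) = -404/15.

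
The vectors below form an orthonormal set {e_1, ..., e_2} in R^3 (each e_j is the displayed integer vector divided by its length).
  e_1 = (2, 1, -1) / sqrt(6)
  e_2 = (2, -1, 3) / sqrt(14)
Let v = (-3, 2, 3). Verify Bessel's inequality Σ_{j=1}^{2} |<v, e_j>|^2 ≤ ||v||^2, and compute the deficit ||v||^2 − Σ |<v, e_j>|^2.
Σ |<v, e_j>|^2 = 173/21; ||v||^2 = 22; deficit = 289/21

Write each e_j = u_j / sqrt(<u_j, u_j>) where u_j is the displayed integer vector. Then <v, e_j> = <v, u_j> / sqrt(<u_j, u_j>), so |<v, e_j>|^2 = <v, u_j>^2 / <u_j, u_j>.
Coefficients: <v, e_1> = -7/sqrt(6), <v, e_2> = 1/sqrt(14).
Square and sum: Σ |<v, e_j>|^2 = 173/21.
Compute ||v||^2 = v·v = 22.
Deficit = 22 − 173/21 = 289/21 ≥ 0, confirming Bessel's inequality. (The deficit equals ||v − Σ <v,e_j> e_j||^2, the squared distance from v to span{e_j}.)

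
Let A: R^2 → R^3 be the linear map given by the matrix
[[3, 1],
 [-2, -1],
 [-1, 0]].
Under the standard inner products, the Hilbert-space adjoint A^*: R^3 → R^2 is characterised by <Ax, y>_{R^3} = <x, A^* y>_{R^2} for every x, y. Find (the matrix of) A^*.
A^* = A^T =
[[3, -2, -1],
 [1, -1, 0]]

For real matrices with standard dot products, the defining identity <Ax, y> = <x, A^* y> gives (Ax)^T y = x^T (A^*) y, i.e. x^T A^T y = x^T (A^*) y. Since this holds for all x, y, we must have A^* = A^T. Therefore
A^* =
[[3, -2, -1],
 [1, -1, 0]].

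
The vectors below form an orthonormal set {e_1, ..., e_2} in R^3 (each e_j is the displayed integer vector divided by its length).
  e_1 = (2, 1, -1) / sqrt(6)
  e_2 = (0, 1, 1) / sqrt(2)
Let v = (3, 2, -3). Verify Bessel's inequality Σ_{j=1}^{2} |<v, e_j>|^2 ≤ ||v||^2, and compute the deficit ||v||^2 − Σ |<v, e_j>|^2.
Σ |<v, e_j>|^2 = 62/3; ||v||^2 = 22; deficit = 4/3

Write each e_j = u_j / sqrt(<u_j, u_j>) where u_j is the displayed integer vector. Then <v, e_j> = <v, u_j> / sqrt(<u_j, u_j>), so |<v, e_j>|^2 = <v, u_j>^2 / <u_j, u_j>.
Coefficients: <v, e_1> = 11/sqrt(6), <v, e_2> = -1/sqrt(2).
Square and sum: Σ |<v, e_j>|^2 = 62/3.
Compute ||v||^2 = v·v = 22.
Deficit = 22 − 62/3 = 4/3 ≥ 0, confirming Bessel's inequality. (The deficit equals ||v − Σ <v,e_j> e_j||^2, the squared distance from v to span{e_j}.)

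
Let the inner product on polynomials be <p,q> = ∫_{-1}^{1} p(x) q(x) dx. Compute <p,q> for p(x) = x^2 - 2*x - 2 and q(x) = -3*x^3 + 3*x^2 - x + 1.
<p,q> = -12/5

Expand the product: p(x)·q(x) = -3*x^5 + 9*x^4 - x^3 - 3*x^2 - 2.
∫_{-1}^{1} of each monomial x^k gives [2/(k+1) if k even, 0 if k odd]. Integrating term-by-term (or equivalently evaluating the antiderivative F(x) = -x^6/2 + 9*x^5/5 - x^4/4 - x^3 - 2*x at the endpoints):
  F(1) − F(−1) = -39/20 − (9/20) = -12/5.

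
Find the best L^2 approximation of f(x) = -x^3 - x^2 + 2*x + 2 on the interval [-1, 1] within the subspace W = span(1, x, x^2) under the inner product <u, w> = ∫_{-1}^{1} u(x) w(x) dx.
g(x) = -x^2 + 7*x/5 + 2

The best approximation g ∈ W is the orthogonal projection of f onto W. Writing g = a_0 + a_1 x + a_2 x^2, the coefficients solve the normal equations G · a = b where
  G_{ij} = <φ_i, φ_j> and b_i = <f, φ_i>, with φ_0 = 1, φ_1 = x, φ_2 = x^2.
G =
  [2, 0, 2/3]
  [0, 2/3, 0]
  [2/3, 0, 2/5],
b = (10/3, 14/15, 14/15).
Solving gives a_0 = 2, a_1 = 7/5, a_2 = -1, so
  g(x) = -x^2 + 7*x/5 + 2.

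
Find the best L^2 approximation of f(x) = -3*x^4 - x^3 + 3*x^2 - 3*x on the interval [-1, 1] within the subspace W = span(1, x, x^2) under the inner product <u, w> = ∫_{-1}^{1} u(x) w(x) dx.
g(x) = 3*x^2/7 - 18*x/5 + 9/35

The best approximation g ∈ W is the orthogonal projection of f onto W. Writing g = a_0 + a_1 x + a_2 x^2, the coefficients solve the normal equations G · a = b where
  G_{ij} = <φ_i, φ_j> and b_i = <f, φ_i>, with φ_0 = 1, φ_1 = x, φ_2 = x^2.
G =
  [2, 0, 2/3]
  [0, 2/3, 0]
  [2/3, 0, 2/5],
b = (4/5, -12/5, 12/35).
Solving gives a_0 = 9/35, a_1 = -18/5, a_2 = 3/7, so
  g(x) = 3*x^2/7 - 18*x/5 + 9/35.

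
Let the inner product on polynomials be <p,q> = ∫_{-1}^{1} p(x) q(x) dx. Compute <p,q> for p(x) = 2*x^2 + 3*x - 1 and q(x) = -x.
<p,q> = -2

Expand the product: p(x)·q(x) = -2*x^3 - 3*x^2 + x.
∫_{-1}^{1} of each monomial x^k gives [2/(k+1) if k even, 0 if k odd]. Integrating term-by-term (or equivalently evaluating the antiderivative F(x) = -x^4/2 - x^3 + x^2/2 at the endpoints):
  F(1) − F(−1) = -1 − (1) = -2.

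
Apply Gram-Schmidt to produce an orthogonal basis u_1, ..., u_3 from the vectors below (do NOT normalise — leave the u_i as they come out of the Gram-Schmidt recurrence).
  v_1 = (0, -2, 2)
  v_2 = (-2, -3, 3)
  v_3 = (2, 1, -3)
Orthogonal basis:
  u_1 = (0, -2, 2)
  u_2 = (-2, 0, 0)
  u_3 = (0, -1, -1)

Apply the Gram-Schmidt recurrence
  u_1 = v_1
  u_i = v_i − Σ_{j<i} ((v_i · u_j) / (u_j · u_j)) · u_j.

Step by step this gives:
  u_1 = (0, -2, 2)
  u_2 = (-2, 0, 0)
  u_3 = (0, -1, -1)

Orthogonality check:
  u_2 · u_1 = 0 (should be 0)
  u_3 · u_1 = 0 (should be 0)
  u_3 · u_2 = 0 (should be 0)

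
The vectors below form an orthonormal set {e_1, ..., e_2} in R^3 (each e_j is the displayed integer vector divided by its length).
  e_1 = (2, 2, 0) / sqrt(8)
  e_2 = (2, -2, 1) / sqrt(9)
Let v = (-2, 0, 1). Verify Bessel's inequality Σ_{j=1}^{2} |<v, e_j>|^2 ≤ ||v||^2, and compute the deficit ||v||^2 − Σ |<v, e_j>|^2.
Σ |<v, e_j>|^2 = 3; ||v||^2 = 5; deficit = 2

Write each e_j = u_j / sqrt(<u_j, u_j>) where u_j is the displayed integer vector. Then <v, e_j> = <v, u_j> / sqrt(<u_j, u_j>), so |<v, e_j>|^2 = <v, u_j>^2 / <u_j, u_j>.
Coefficients: <v, e_1> = -4/sqrt(8), <v, e_2> = -3/sqrt(9).
Square and sum: Σ |<v, e_j>|^2 = 3.
Compute ||v||^2 = v·v = 5.
Deficit = 5 − 3 = 2 ≥ 0, confirming Bessel's inequality. (The deficit equals ||v − Σ <v,e_j> e_j||^2, the squared distance from v to span{e_j}.)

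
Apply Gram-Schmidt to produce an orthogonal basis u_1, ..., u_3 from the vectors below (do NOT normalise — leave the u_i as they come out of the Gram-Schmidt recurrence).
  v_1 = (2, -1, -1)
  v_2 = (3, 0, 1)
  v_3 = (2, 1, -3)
Orthogonal basis:
  u_1 = (2, -1, -1)
  u_2 = (4/3, 5/6, 11/6)
  u_3 = (16/35, 16/7, -48/35)

Apply the Gram-Schmidt recurrence
  u_1 = v_1
  u_i = v_i − Σ_{j<i} ((v_i · u_j) / (u_j · u_j)) · u_j.

Step by step this gives:
  u_1 = (2, -1, -1)
  u_2 = (4/3, 5/6, 11/6)
  u_3 = (16/35, 16/7, -48/35)

Orthogonality check:
  u_2 · u_1 = 0 (should be 0)
  u_3 · u_1 = 0 (should be 0)
  u_3 · u_2 = 0 (should be 0)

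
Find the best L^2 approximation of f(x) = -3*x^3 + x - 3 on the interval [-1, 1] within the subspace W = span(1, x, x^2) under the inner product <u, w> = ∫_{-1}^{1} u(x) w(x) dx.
g(x) = -4*x/5 - 3

The best approximation g ∈ W is the orthogonal projection of f onto W. Writing g = a_0 + a_1 x + a_2 x^2, the coefficients solve the normal equations G · a = b where
  G_{ij} = <φ_i, φ_j> and b_i = <f, φ_i>, with φ_0 = 1, φ_1 = x, φ_2 = x^2.
G =
  [2, 0, 2/3]
  [0, 2/3, 0]
  [2/3, 0, 2/5],
b = (-6, -8/15, -2).
Solving gives a_0 = -3, a_1 = -4/5, a_2 = 0, so
  g(x) = -4*x/5 - 3.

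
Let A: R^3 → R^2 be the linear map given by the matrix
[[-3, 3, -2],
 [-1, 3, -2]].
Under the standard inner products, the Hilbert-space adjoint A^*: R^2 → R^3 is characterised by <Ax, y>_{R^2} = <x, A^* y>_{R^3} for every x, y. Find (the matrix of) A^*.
A^* = A^T =
[[-3, -1],
 [3, 3],
 [-2, -2]]

For real matrices with standard dot products, the defining identity <Ax, y> = <x, A^* y> gives (Ax)^T y = x^T (A^*) y, i.e. x^T A^T y = x^T (A^*) y. Since this holds for all x, y, we must have A^* = A^T. Therefore
A^* =
[[-3, -1],
 [3, 3],
 [-2, -2]].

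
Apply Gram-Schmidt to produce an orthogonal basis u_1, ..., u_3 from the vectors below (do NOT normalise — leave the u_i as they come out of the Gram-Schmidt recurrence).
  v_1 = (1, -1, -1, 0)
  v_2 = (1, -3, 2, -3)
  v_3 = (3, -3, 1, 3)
Orthogonal basis:
  u_1 = (1, -1, -1, 0)
  u_2 = (1/3, -7/3, 8/3, -3)
  u_3 = (17/13, -15/13, 32/13, 42/13)

Apply the Gram-Schmidt recurrence
  u_1 = v_1
  u_i = v_i − Σ_{j<i} ((v_i · u_j) / (u_j · u_j)) · u_j.

Step by step this gives:
  u_1 = (1, -1, -1, 0)
  u_2 = (1/3, -7/3, 8/3, -3)
  u_3 = (17/13, -15/13, 32/13, 42/13)

Orthogonality check:
  u_2 · u_1 = 0 (should be 0)
  u_3 · u_1 = 0 (should be 0)
  u_3 · u_2 = 0 (should be 0)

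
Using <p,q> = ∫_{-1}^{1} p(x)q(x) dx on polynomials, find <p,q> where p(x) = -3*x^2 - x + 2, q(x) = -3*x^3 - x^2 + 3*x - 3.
<p,q> = -104/15

Expand the product: p(x)·q(x) = 9*x^5 + 6*x^4 - 14*x^3 + 4*x^2 + 9*x - 6.
∫_{-1}^{1} of each monomial x^k gives [2/(k+1) if k even, 0 if k odd]. Integrating term-by-term (or equivalently evaluating the antiderivative F(x) = 3*x^6/2 + 6*x^5/5 - 7*x^4/2 + 4*x^3/3 + 9*x^2/2 - 6*x at the endpoints):
  F(1) − F(−1) = -29/30 − (179/30) = -104/15.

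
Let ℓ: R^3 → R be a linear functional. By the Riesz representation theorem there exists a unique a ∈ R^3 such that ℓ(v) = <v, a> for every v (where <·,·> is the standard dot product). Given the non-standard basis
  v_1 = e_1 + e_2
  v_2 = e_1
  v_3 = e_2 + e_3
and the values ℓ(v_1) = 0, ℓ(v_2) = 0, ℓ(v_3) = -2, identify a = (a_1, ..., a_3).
a = (0, 0, -2)

Write a = (a_1, ..., a_3) in the standard basis. For each basis vector v_i, ℓ(v_i) = <v_i, a> is a linear equation in the a_j's. Collect the n equations into a matrix system V a = ℓ, where row i of V is v_i (expressed in the standard basis). Since V is invertible (lower-triangular with 1s on the diagonal, up to permutation), solve by back-substitution:
  V =
[[1, 1, 0],
 [1, 0, 0],
 [0, 1, 1]]
  V a = (0, 0, -2)
Solving gives a = (0, 0, -2).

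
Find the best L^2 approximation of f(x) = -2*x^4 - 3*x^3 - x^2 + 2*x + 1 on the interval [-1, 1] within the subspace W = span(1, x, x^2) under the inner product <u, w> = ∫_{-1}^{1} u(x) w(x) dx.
g(x) = -19*x^2/7 + x/5 + 41/35

The best approximation g ∈ W is the orthogonal projection of f onto W. Writing g = a_0 + a_1 x + a_2 x^2, the coefficients solve the normal equations G · a = b where
  G_{ij} = <φ_i, φ_j> and b_i = <f, φ_i>, with φ_0 = 1, φ_1 = x, φ_2 = x^2.
G =
  [2, 0, 2/3]
  [0, 2/3, 0]
  [2/3, 0, 2/5],
b = (8/15, 2/15, -32/105).
Solving gives a_0 = 41/35, a_1 = 1/5, a_2 = -19/7, so
  g(x) = -19*x^2/7 + x/5 + 41/35.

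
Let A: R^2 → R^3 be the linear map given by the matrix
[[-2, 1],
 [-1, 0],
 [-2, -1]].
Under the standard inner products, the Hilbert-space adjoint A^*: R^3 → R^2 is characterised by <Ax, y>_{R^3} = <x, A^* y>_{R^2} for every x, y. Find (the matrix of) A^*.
A^* = A^T =
[[-2, -1, -2],
 [1, 0, -1]]

For real matrices with standard dot products, the defining identity <Ax, y> = <x, A^* y> gives (Ax)^T y = x^T (A^*) y, i.e. x^T A^T y = x^T (A^*) y. Since this holds for all x, y, we must have A^* = A^T. Therefore
A^* =
[[-2, -1, -2],
 [1, 0, -1]].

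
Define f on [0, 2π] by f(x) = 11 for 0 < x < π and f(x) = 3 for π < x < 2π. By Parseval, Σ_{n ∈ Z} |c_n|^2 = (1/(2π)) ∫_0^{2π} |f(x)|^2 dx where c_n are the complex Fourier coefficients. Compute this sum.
Σ |c_n|^2 = 65

Parseval equates the L^2 energy of f (normalised by 1/(2π)) with the ℓ^2 sum of its Fourier coefficients: (1/(2π)) ∫_0^{2π} |f|^2 = Σ |c_n|^2.
Compute the left side: (1/(2π)) [∫_0^π 11^2 dx + ∫_π^{2π} 3^2 dx] = (1/(2π)) · (121π + 9π) = (121 + 9)/2 = 65.
So Σ_{n ∈ Z} |c_n|^2 = 65.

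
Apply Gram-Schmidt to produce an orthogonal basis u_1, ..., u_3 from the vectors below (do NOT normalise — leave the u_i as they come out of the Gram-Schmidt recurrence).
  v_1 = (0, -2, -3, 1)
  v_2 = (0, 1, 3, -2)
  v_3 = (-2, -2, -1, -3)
Orthogonal basis:
  u_1 = (0, -2, -3, 1)
  u_2 = (0, -6/7, 3/14, -15/14)
  u_3 = (-2, 2/3, -2/3, -2/3)

Apply the Gram-Schmidt recurrence
  u_1 = v_1
  u_i = v_i − Σ_{j<i} ((v_i · u_j) / (u_j · u_j)) · u_j.

Step by step this gives:
  u_1 = (0, -2, -3, 1)
  u_2 = (0, -6/7, 3/14, -15/14)
  u_3 = (-2, 2/3, -2/3, -2/3)

Orthogonality check:
  u_2 · u_1 = 0 (should be 0)
  u_3 · u_1 = 0 (should be 0)
  u_3 · u_2 = 0 (should be 0)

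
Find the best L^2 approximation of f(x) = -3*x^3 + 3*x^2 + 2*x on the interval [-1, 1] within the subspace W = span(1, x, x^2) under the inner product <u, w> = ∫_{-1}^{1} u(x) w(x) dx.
g(x) = 3*x^2 + x/5

The best approximation g ∈ W is the orthogonal projection of f onto W. Writing g = a_0 + a_1 x + a_2 x^2, the coefficients solve the normal equations G · a = b where
  G_{ij} = <φ_i, φ_j> and b_i = <f, φ_i>, with φ_0 = 1, φ_1 = x, φ_2 = x^2.
G =
  [2, 0, 2/3]
  [0, 2/3, 0]
  [2/3, 0, 2/5],
b = (2, 2/15, 6/5).
Solving gives a_0 = 0, a_1 = 1/5, a_2 = 3, so
  g(x) = 3*x^2 + x/5.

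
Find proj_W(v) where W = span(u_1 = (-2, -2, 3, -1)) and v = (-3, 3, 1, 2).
proj_W(v) = (-1/9, -1/9, 1/6, -1/18)

Set up U = [u_1 | ... | u_1] ∈ R^(4×1). The projector onto W = col(U) is P = U (U^T U)^(-1) U^T.
Compute U^T U =
  [18],
and U^T v = (1).
Solve U^T U · c = U^T v for the coefficients: c = (1/18). The projection is proj_W(v) = U c.
Check: (v - proj_W(v)) · u_1 = 0  (should be 0).
Result: proj_W(v) = (-1/9, -1/9, 1/6, -1/18).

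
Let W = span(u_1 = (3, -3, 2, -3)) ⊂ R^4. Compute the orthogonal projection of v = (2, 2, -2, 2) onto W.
proj_W(v) = (-30/31, 30/31, -20/31, 30/31)

Set up U = [u_1 | ... | u_1] ∈ R^(4×1). The projector onto W = col(U) is P = U (U^T U)^(-1) U^T.
Compute U^T U =
  [31],
and U^T v = (-10).
Solve U^T U · c = U^T v for the coefficients: c = (-10/31). The projection is proj_W(v) = U c.
Check: (v - proj_W(v)) · u_1 = 0  (should be 0).
Result: proj_W(v) = (-30/31, 30/31, -20/31, 30/31).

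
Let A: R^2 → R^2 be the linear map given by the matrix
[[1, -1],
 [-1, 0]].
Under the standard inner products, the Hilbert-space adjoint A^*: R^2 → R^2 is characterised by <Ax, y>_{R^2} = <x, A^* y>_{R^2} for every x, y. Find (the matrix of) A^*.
A^* = A^T =
[[1, -1],
 [-1, 0]]

For real matrices with standard dot products, the defining identity <Ax, y> = <x, A^* y> gives (Ax)^T y = x^T (A^*) y, i.e. x^T A^T y = x^T (A^*) y. Since this holds for all x, y, we must have A^* = A^T. Therefore
A^* =
[[1, -1],
 [-1, 0]].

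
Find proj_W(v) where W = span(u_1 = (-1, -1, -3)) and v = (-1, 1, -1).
proj_W(v) = (-3/11, -3/11, -9/11)

Set up U = [u_1 | ... | u_1] ∈ R^(3×1). The projector onto W = col(U) is P = U (U^T U)^(-1) U^T.
Compute U^T U =
  [11],
and U^T v = (3).
Solve U^T U · c = U^T v for the coefficients: c = (3/11). The projection is proj_W(v) = U c.
Check: (v - proj_W(v)) · u_1 = 0  (should be 0).
Result: proj_W(v) = (-3/11, -3/11, -9/11).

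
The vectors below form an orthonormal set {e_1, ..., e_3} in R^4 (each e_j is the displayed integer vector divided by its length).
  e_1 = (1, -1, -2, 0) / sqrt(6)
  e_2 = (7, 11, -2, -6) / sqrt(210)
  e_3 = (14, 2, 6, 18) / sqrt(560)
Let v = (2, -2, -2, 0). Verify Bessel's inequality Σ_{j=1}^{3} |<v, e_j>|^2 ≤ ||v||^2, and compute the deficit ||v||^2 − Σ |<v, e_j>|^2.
Σ |<v, e_j>|^2 = 11; ||v||^2 = 12; deficit = 1

Write each e_j = u_j / sqrt(<u_j, u_j>) where u_j is the displayed integer vector. Then <v, e_j> = <v, u_j> / sqrt(<u_j, u_j>), so |<v, e_j>|^2 = <v, u_j>^2 / <u_j, u_j>.
Coefficients: <v, e_1> = 8/sqrt(6), <v, e_2> = -4/sqrt(210), <v, e_3> = 12/sqrt(560).
Square and sum: Σ |<v, e_j>|^2 = 11.
Compute ||v||^2 = v·v = 12.
Deficit = 12 − 11 = 1 ≥ 0, confirming Bessel's inequality. (The deficit equals ||v − Σ <v,e_j> e_j||^2, the squared distance from v to span{e_j}.)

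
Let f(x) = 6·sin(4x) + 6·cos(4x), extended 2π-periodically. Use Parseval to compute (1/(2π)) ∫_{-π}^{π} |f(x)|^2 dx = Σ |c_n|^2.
Σ |c_n|^2 = 36

Expand |f|^2 and use orthogonality of {sin(nx), cos(mx)} on [-π, π]:
  ∫_{-π}^{π} sin(nx)^2 dx = π, ∫ cos(mx)^2 dx = π, and cross terms integrate to 0.
So ∫_{-π}^{π} f(x)^2 dx = 6^2 · π + 6^2 · π = (36 + 36)π.
Divide by 2π: (36 + 36)/2 = 36.
By Parseval, this equals Σ |c_n|^2.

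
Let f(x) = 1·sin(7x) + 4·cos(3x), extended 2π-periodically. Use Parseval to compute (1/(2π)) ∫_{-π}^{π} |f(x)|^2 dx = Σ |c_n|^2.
Σ |c_n|^2 = 17/2

Expand |f|^2 and use orthogonality of {sin(nx), cos(mx)} on [-π, π]:
  ∫_{-π}^{π} sin(nx)^2 dx = π, ∫ cos(mx)^2 dx = π, and cross terms integrate to 0.
So ∫_{-π}^{π} f(x)^2 dx = 1^2 · π + 4^2 · π = (1 + 16)π.
Divide by 2π: (1 + 16)/2 = 17/2.
By Parseval, this equals Σ |c_n|^2.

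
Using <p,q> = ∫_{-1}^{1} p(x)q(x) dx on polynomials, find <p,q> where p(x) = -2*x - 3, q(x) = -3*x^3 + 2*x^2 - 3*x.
<p,q> = 12/5

Expand the product: p(x)·q(x) = 6*x^4 + 5*x^3 + 9*x.
∫_{-1}^{1} of each monomial x^k gives [2/(k+1) if k even, 0 if k odd]. Integrating term-by-term (or equivalently evaluating the antiderivative F(x) = 6*x^5/5 + 5*x^4/4 + 9*x^2/2 at the endpoints):
  F(1) − F(−1) = 139/20 − (91/20) = 12/5.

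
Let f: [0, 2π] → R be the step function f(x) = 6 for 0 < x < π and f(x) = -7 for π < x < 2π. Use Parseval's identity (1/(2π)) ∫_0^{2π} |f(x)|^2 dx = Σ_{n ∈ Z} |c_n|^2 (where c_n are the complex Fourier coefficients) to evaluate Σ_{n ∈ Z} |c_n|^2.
Σ |c_n|^2 = 85/2

Parseval equates the L^2 energy of f (normalised by 1/(2π)) with the ℓ^2 sum of its Fourier coefficients: (1/(2π)) ∫_0^{2π} |f|^2 = Σ |c_n|^2.
Compute the left side: (1/(2π)) [∫_0^π 6^2 dx + ∫_π^{2π} (-7)^2 dx] = (1/(2π)) · (36π + 49π) = (36 + 49)/2 = 85/2.
So Σ_{n ∈ Z} |c_n|^2 = 85/2.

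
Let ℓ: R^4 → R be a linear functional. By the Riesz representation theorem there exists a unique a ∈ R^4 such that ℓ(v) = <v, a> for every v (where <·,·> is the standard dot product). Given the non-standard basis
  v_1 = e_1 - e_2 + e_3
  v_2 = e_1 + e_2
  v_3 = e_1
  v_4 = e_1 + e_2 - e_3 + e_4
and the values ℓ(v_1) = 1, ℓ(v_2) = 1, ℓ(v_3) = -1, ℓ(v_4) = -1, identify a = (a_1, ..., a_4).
a = (-1, 2, 4, 2)

Write a = (a_1, ..., a_4) in the standard basis. For each basis vector v_i, ℓ(v_i) = <v_i, a> is a linear equation in the a_j's. Collect the n equations into a matrix system V a = ℓ, where row i of V is v_i (expressed in the standard basis). Since V is invertible (lower-triangular with 1s on the diagonal, up to permutation), solve by back-substitution:
  V =
[[1, -1, 1, 0],
 [1, 1, 0, 0],
 [1, 0, 0, 0],
 [1, 1, -1, 1]]
  V a = (1, 1, -1, -1)
Solving gives a = (-1, 2, 4, 2).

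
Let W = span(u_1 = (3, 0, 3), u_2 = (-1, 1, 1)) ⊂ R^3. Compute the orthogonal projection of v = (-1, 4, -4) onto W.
proj_W(v) = (-17/6, 1/3, -13/6)

Set up U = [u_1 | ... | u_2] ∈ R^(3×2). The projector onto W = col(U) is P = U (U^T U)^(-1) U^T.
Compute U^T U =
  [18, 0]
  [0, 3],
and U^T v = (-15, 1).
Solve U^T U · c = U^T v for the coefficients: c = (-5/6, 1/3). The projection is proj_W(v) = U c.
Check: (v - proj_W(v)) · u_1 = 0  (should be 0).
Check: (v - proj_W(v)) · u_2 = 0  (should be 0).
Result: proj_W(v) = (-17/6, 1/3, -13/6).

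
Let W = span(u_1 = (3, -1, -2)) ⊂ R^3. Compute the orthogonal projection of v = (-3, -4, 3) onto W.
proj_W(v) = (-33/14, 11/14, 11/7)

Set up U = [u_1 | ... | u_1] ∈ R^(3×1). The projector onto W = col(U) is P = U (U^T U)^(-1) U^T.
Compute U^T U =
  [14],
and U^T v = (-11).
Solve U^T U · c = U^T v for the coefficients: c = (-11/14). The projection is proj_W(v) = U c.
Check: (v - proj_W(v)) · u_1 = 0  (should be 0).
Result: proj_W(v) = (-33/14, 11/14, 11/7).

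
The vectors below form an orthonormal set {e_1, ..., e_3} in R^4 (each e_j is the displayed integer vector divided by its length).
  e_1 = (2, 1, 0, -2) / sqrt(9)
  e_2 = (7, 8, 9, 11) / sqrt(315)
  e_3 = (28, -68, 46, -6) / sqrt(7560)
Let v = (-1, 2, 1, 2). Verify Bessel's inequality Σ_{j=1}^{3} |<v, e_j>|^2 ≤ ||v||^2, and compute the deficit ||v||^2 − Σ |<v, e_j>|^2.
Σ |<v, e_j>|^2 = 491/54; ||v||^2 = 10; deficit = 49/54

Write each e_j = u_j / sqrt(<u_j, u_j>) where u_j is the displayed integer vector. Then <v, e_j> = <v, u_j> / sqrt(<u_j, u_j>), so |<v, e_j>|^2 = <v, u_j>^2 / <u_j, u_j>.
Coefficients: <v, e_1> = -4/sqrt(9), <v, e_2> = 40/sqrt(315), <v, e_3> = -130/sqrt(7560).
Square and sum: Σ |<v, e_j>|^2 = 491/54.
Compute ||v||^2 = v·v = 10.
Deficit = 10 − 491/54 = 49/54 ≥ 0, confirming Bessel's inequality. (The deficit equals ||v − Σ <v,e_j> e_j||^2, the squared distance from v to span{e_j}.)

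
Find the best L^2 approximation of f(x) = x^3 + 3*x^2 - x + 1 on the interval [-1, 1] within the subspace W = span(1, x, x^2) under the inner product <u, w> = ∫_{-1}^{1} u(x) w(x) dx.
g(x) = 3*x^2 - 2*x/5 + 1

The best approximation g ∈ W is the orthogonal projection of f onto W. Writing g = a_0 + a_1 x + a_2 x^2, the coefficients solve the normal equations G · a = b where
  G_{ij} = <φ_i, φ_j> and b_i = <f, φ_i>, with φ_0 = 1, φ_1 = x, φ_2 = x^2.
G =
  [2, 0, 2/3]
  [0, 2/3, 0]
  [2/3, 0, 2/5],
b = (4, -4/15, 28/15).
Solving gives a_0 = 1, a_1 = -2/5, a_2 = 3, so
  g(x) = 3*x^2 - 2*x/5 + 1.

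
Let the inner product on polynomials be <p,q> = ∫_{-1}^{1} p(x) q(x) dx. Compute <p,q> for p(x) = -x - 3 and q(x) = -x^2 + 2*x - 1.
<p,q> = 20/3

Expand the product: p(x)·q(x) = x^3 + x^2 - 5*x + 3.
∫_{-1}^{1} of each monomial x^k gives [2/(k+1) if k even, 0 if k odd]. Integrating term-by-term (or equivalently evaluating the antiderivative F(x) = x^4/4 + x^3/3 - 5*x^2/2 + 3*x at the endpoints):
  F(1) − F(−1) = 13/12 − (-67/12) = 20/3.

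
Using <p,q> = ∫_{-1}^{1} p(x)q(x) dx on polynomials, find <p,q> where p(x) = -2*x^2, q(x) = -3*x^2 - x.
<p,q> = 12/5

Expand the product: p(x)·q(x) = 6*x^4 + 2*x^3.
∫_{-1}^{1} of each monomial x^k gives [2/(k+1) if k even, 0 if k odd]. Integrating term-by-term (or equivalently evaluating the antiderivative F(x) = 6*x^5/5 + x^4/2 at the endpoints):
  F(1) − F(−1) = 17/10 − (-7/10) = 12/5.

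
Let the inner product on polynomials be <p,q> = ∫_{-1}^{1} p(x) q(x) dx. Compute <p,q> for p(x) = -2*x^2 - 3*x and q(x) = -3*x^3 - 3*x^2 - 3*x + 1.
<p,q> = 32/3

Expand the product: p(x)·q(x) = 6*x^5 + 15*x^4 + 15*x^3 + 7*x^2 - 3*x.
∫_{-1}^{1} of each monomial x^k gives [2/(k+1) if k even, 0 if k odd]. Integrating term-by-term (or equivalently evaluating the antiderivative F(x) = x^6 + 3*x^5 + 15*x^4/4 + 7*x^3/3 - 3*x^2/2 at the endpoints):
  F(1) − F(−1) = 103/12 − (-25/12) = 32/3.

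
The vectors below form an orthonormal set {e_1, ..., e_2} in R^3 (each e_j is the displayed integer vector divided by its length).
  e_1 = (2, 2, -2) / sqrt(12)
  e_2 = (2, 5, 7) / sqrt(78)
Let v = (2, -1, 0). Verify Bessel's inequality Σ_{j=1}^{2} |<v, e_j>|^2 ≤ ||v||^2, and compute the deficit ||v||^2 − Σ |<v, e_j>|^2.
Σ |<v, e_j>|^2 = 9/26; ||v||^2 = 5; deficit = 121/26

Write each e_j = u_j / sqrt(<u_j, u_j>) where u_j is the displayed integer vector. Then <v, e_j> = <v, u_j> / sqrt(<u_j, u_j>), so |<v, e_j>|^2 = <v, u_j>^2 / <u_j, u_j>.
Coefficients: <v, e_1> = 2/sqrt(12), <v, e_2> = -1/sqrt(78).
Square and sum: Σ |<v, e_j>|^2 = 9/26.
Compute ||v||^2 = v·v = 5.
Deficit = 5 − 9/26 = 121/26 ≥ 0, confirming Bessel's inequality. (The deficit equals ||v − Σ <v,e_j> e_j||^2, the squared distance from v to span{e_j}.)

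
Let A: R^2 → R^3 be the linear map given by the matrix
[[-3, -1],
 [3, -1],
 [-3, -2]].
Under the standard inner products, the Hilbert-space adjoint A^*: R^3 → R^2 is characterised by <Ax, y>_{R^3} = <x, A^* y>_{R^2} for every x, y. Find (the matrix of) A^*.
A^* = A^T =
[[-3, 3, -3],
 [-1, -1, -2]]

For real matrices with standard dot products, the defining identity <Ax, y> = <x, A^* y> gives (Ax)^T y = x^T (A^*) y, i.e. x^T A^T y = x^T (A^*) y. Since this holds for all x, y, we must have A^* = A^T. Therefore
A^* =
[[-3, 3, -3],
 [-1, -1, -2]].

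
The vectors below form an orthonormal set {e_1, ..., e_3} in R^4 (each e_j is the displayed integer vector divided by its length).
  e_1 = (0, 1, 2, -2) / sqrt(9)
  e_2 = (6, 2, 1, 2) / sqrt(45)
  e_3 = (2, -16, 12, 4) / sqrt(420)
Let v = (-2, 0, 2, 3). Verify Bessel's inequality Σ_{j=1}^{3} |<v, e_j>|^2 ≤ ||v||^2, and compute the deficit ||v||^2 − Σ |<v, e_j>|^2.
Σ |<v, e_j>|^2 = 68/21; ||v||^2 = 17; deficit = 289/21

Write each e_j = u_j / sqrt(<u_j, u_j>) where u_j is the displayed integer vector. Then <v, e_j> = <v, u_j> / sqrt(<u_j, u_j>), so |<v, e_j>|^2 = <v, u_j>^2 / <u_j, u_j>.
Coefficients: <v, e_1> = -2/sqrt(9), <v, e_2> = -4/sqrt(45), <v, e_3> = 32/sqrt(420).
Square and sum: Σ |<v, e_j>|^2 = 68/21.
Compute ||v||^2 = v·v = 17.
Deficit = 17 − 68/21 = 289/21 ≥ 0, confirming Bessel's inequality. (The deficit equals ||v − Σ <v,e_j> e_j||^2, the squared distance from v to span{e_j}.)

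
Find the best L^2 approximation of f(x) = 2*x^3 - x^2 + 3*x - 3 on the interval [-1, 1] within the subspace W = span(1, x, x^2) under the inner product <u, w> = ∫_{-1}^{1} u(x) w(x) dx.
g(x) = -x^2 + 21*x/5 - 3

The best approximation g ∈ W is the orthogonal projection of f onto W. Writing g = a_0 + a_1 x + a_2 x^2, the coefficients solve the normal equations G · a = b where
  G_{ij} = <φ_i, φ_j> and b_i = <f, φ_i>, with φ_0 = 1, φ_1 = x, φ_2 = x^2.
G =
  [2, 0, 2/3]
  [0, 2/3, 0]
  [2/3, 0, 2/5],
b = (-20/3, 14/5, -12/5).
Solving gives a_0 = -3, a_1 = 21/5, a_2 = -1, so
  g(x) = -x^2 + 21*x/5 - 3.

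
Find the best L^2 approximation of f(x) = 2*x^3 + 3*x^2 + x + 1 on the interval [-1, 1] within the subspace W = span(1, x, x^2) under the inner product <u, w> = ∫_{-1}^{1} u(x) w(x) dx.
g(x) = 3*x^2 + 11*x/5 + 1

The best approximation g ∈ W is the orthogonal projection of f onto W. Writing g = a_0 + a_1 x + a_2 x^2, the coefficients solve the normal equations G · a = b where
  G_{ij} = <φ_i, φ_j> and b_i = <f, φ_i>, with φ_0 = 1, φ_1 = x, φ_2 = x^2.
G =
  [2, 0, 2/3]
  [0, 2/3, 0]
  [2/3, 0, 2/5],
b = (4, 22/15, 28/15).
Solving gives a_0 = 1, a_1 = 11/5, a_2 = 3, so
  g(x) = 3*x^2 + 11*x/5 + 1.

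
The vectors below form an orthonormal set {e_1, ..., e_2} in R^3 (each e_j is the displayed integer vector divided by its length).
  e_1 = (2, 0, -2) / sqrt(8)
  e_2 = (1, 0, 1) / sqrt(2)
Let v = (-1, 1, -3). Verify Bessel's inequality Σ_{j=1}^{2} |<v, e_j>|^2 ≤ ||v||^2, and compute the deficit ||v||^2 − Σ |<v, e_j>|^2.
Σ |<v, e_j>|^2 = 10; ||v||^2 = 11; deficit = 1

Write each e_j = u_j / sqrt(<u_j, u_j>) where u_j is the displayed integer vector. Then <v, e_j> = <v, u_j> / sqrt(<u_j, u_j>), so |<v, e_j>|^2 = <v, u_j>^2 / <u_j, u_j>.
Coefficients: <v, e_1> = 4/sqrt(8), <v, e_2> = -4/sqrt(2).
Square and sum: Σ |<v, e_j>|^2 = 10.
Compute ||v||^2 = v·v = 11.
Deficit = 11 − 10 = 1 ≥ 0, confirming Bessel's inequality. (The deficit equals ||v − Σ <v,e_j> e_j||^2, the squared distance from v to span{e_j}.)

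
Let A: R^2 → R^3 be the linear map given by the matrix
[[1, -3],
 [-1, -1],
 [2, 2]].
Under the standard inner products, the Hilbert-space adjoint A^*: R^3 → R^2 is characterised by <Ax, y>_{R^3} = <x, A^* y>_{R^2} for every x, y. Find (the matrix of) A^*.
A^* = A^T =
[[1, -1, 2],
 [-3, -1, 2]]

For real matrices with standard dot products, the defining identity <Ax, y> = <x, A^* y> gives (Ax)^T y = x^T (A^*) y, i.e. x^T A^T y = x^T (A^*) y. Since this holds for all x, y, we must have A^* = A^T. Therefore
A^* =
[[1, -1, 2],
 [-3, -1, 2]].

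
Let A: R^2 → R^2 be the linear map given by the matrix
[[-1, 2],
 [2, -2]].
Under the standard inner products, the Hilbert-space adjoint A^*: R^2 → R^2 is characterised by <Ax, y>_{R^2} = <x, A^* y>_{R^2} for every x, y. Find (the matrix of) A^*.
A^* = A^T =
[[-1, 2],
 [2, -2]]

For real matrices with standard dot products, the defining identity <Ax, y> = <x, A^* y> gives (Ax)^T y = x^T (A^*) y, i.e. x^T A^T y = x^T (A^*) y. Since this holds for all x, y, we must have A^* = A^T. Therefore
A^* =
[[-1, 2],
 [2, -2]].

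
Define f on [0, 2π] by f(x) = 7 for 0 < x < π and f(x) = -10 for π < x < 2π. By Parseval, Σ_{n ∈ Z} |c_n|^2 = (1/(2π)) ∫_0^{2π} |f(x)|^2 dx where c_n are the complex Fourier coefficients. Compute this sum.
Σ |c_n|^2 = 149/2

Parseval equates the L^2 energy of f (normalised by 1/(2π)) with the ℓ^2 sum of its Fourier coefficients: (1/(2π)) ∫_0^{2π} |f|^2 = Σ |c_n|^2.
Compute the left side: (1/(2π)) [∫_0^π 7^2 dx + ∫_π^{2π} (-10)^2 dx] = (1/(2π)) · (49π + 100π) = (49 + 100)/2 = 149/2.
So Σ_{n ∈ Z} |c_n|^2 = 149/2.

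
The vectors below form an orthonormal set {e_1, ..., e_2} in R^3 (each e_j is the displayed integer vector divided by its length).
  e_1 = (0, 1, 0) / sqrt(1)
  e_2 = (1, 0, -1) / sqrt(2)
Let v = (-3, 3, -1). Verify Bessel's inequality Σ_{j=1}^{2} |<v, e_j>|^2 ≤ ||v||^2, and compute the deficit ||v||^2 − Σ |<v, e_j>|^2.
Σ |<v, e_j>|^2 = 11; ||v||^2 = 19; deficit = 8

Write each e_j = u_j / sqrt(<u_j, u_j>) where u_j is the displayed integer vector. Then <v, e_j> = <v, u_j> / sqrt(<u_j, u_j>), so |<v, e_j>|^2 = <v, u_j>^2 / <u_j, u_j>.
Coefficients: <v, e_1> = 3/sqrt(1), <v, e_2> = -2/sqrt(2).
Square and sum: Σ |<v, e_j>|^2 = 11.
Compute ||v||^2 = v·v = 19.
Deficit = 19 − 11 = 8 ≥ 0, confirming Bessel's inequality. (The deficit equals ||v − Σ <v,e_j> e_j||^2, the squared distance from v to span{e_j}.)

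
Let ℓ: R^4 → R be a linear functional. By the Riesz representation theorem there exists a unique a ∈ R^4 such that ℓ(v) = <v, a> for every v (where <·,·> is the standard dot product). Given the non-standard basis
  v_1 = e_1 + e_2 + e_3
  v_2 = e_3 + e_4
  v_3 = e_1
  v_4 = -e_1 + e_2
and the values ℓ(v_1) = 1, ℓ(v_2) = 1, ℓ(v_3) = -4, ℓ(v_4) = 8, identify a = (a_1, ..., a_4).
a = (-4, 4, 1, 0)

Write a = (a_1, ..., a_4) in the standard basis. For each basis vector v_i, ℓ(v_i) = <v_i, a> is a linear equation in the a_j's. Collect the n equations into a matrix system V a = ℓ, where row i of V is v_i (expressed in the standard basis). Since V is invertible (lower-triangular with 1s on the diagonal, up to permutation), solve by back-substitution:
  V =
[[1, 1, 1, 0],
 [0, 0, 1, 1],
 [1, 0, 0, 0],
 [-1, 1, 0, 0]]
  V a = (1, 1, -4, 8)
Solving gives a = (-4, 4, 1, 0).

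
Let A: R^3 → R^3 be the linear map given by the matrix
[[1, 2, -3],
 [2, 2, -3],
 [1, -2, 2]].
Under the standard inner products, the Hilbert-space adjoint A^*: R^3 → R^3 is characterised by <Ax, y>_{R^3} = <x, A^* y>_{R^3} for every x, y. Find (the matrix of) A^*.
A^* = A^T =
[[1, 2, 1],
 [2, 2, -2],
 [-3, -3, 2]]

For real matrices with standard dot products, the defining identity <Ax, y> = <x, A^* y> gives (Ax)^T y = x^T (A^*) y, i.e. x^T A^T y = x^T (A^*) y. Since this holds for all x, y, we must have A^* = A^T. Therefore
A^* =
[[1, 2, 1],
 [2, 2, -2],
 [-3, -3, 2]].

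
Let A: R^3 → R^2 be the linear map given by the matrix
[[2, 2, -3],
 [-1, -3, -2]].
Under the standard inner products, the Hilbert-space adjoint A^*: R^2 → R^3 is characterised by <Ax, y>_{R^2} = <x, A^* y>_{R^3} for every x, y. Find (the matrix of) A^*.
A^* = A^T =
[[2, -1],
 [2, -3],
 [-3, -2]]

For real matrices with standard dot products, the defining identity <Ax, y> = <x, A^* y> gives (Ax)^T y = x^T (A^*) y, i.e. x^T A^T y = x^T (A^*) y. Since this holds for all x, y, we must have A^* = A^T. Therefore
A^* =
[[2, -1],
 [2, -3],
 [-3, -2]].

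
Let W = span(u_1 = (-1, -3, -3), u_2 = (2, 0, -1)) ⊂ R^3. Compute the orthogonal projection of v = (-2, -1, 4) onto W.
proj_W(v) = (-263/94, 81/94, 113/47)

Set up U = [u_1 | ... | u_2] ∈ R^(3×2). The projector onto W = col(U) is P = U (U^T U)^(-1) U^T.
Compute U^T U =
  [19, 1]
  [1, 5],
and U^T v = (-7, -8).
Solve U^T U · c = U^T v for the coefficients: c = (-27/94, -145/94). The projection is proj_W(v) = U c.
Check: (v - proj_W(v)) · u_1 = 0  (should be 0).
Check: (v - proj_W(v)) · u_2 = 0  (should be 0).
Result: proj_W(v) = (-263/94, 81/94, 113/47).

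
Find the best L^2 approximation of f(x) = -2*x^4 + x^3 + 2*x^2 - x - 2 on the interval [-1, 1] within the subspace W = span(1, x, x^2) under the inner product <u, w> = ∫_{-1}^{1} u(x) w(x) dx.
g(x) = 2*x^2/7 - 2*x/5 - 64/35

The best approximation g ∈ W is the orthogonal projection of f onto W. Writing g = a_0 + a_1 x + a_2 x^2, the coefficients solve the normal equations G · a = b where
  G_{ij} = <φ_i, φ_j> and b_i = <f, φ_i>, with φ_0 = 1, φ_1 = x, φ_2 = x^2.
G =
  [2, 0, 2/3]
  [0, 2/3, 0]
  [2/3, 0, 2/5],
b = (-52/15, -4/15, -116/105).
Solving gives a_0 = -64/35, a_1 = -2/5, a_2 = 2/7, so
  g(x) = 2*x^2/7 - 2*x/5 - 64/35.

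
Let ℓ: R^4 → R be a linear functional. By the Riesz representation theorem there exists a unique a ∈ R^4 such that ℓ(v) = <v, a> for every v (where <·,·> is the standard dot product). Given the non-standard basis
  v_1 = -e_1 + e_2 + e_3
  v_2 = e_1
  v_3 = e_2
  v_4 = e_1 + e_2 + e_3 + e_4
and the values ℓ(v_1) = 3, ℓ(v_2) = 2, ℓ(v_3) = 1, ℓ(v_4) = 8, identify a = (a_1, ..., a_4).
a = (2, 1, 4, 1)

Write a = (a_1, ..., a_4) in the standard basis. For each basis vector v_i, ℓ(v_i) = <v_i, a> is a linear equation in the a_j's. Collect the n equations into a matrix system V a = ℓ, where row i of V is v_i (expressed in the standard basis). Since V is invertible (lower-triangular with 1s on the diagonal, up to permutation), solve by back-substitution:
  V =
[[-1, 1, 1, 0],
 [1, 0, 0, 0],
 [0, 1, 0, 0],
 [1, 1, 1, 1]]
  V a = (3, 2, 1, 8)
Solving gives a = (2, 1, 4, 1).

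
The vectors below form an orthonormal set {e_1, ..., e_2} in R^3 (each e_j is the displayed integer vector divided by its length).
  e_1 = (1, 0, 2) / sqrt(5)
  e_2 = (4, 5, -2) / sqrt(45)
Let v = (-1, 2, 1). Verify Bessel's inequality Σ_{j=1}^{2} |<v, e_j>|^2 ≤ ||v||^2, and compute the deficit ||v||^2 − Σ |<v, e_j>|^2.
Σ |<v, e_j>|^2 = 5/9; ||v||^2 = 6; deficit = 49/9

Write each e_j = u_j / sqrt(<u_j, u_j>) where u_j is the displayed integer vector. Then <v, e_j> = <v, u_j> / sqrt(<u_j, u_j>), so |<v, e_j>|^2 = <v, u_j>^2 / <u_j, u_j>.
Coefficients: <v, e_1> = 1/sqrt(5), <v, e_2> = 4/sqrt(45).
Square and sum: Σ |<v, e_j>|^2 = 5/9.
Compute ||v||^2 = v·v = 6.
Deficit = 6 − 5/9 = 49/9 ≥ 0, confirming Bessel's inequality. (The deficit equals ||v − Σ <v,e_j> e_j||^2, the squared distance from v to span{e_j}.)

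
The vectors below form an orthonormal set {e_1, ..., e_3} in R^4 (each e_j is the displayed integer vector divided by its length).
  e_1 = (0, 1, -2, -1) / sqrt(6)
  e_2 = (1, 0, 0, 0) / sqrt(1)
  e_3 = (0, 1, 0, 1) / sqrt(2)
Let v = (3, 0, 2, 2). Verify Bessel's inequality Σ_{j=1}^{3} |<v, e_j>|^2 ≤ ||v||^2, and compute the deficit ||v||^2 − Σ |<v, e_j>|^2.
Σ |<v, e_j>|^2 = 17; ||v||^2 = 17; deficit = 0

Write each e_j = u_j / sqrt(<u_j, u_j>) where u_j is the displayed integer vector. Then <v, e_j> = <v, u_j> / sqrt(<u_j, u_j>), so |<v, e_j>|^2 = <v, u_j>^2 / <u_j, u_j>.
Coefficients: <v, e_1> = -6/sqrt(6), <v, e_2> = 3/sqrt(1), <v, e_3> = 2/sqrt(2).
Square and sum: Σ |<v, e_j>|^2 = 17.
Compute ||v||^2 = v·v = 17.
Deficit = 17 − 17 = 0 ≥ 0, confirming Bessel's inequality. (The deficit equals ||v − Σ <v,e_j> e_j||^2, the squared distance from v to span{e_j}.)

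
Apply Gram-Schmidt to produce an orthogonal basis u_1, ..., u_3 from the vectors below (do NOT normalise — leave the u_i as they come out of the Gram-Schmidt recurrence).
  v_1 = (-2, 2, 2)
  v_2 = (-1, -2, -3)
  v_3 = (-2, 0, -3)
Orthogonal basis:
  u_1 = (-2, 2, 2)
  u_2 = (-7/3, -2/3, -5/3)
  u_3 = (7/26, 14/13, -21/26)

Apply the Gram-Schmidt recurrence
  u_1 = v_1
  u_i = v_i − Σ_{j<i} ((v_i · u_j) / (u_j · u_j)) · u_j.

Step by step this gives:
  u_1 = (-2, 2, 2)
  u_2 = (-7/3, -2/3, -5/3)
  u_3 = (7/26, 14/13, -21/26)

Orthogonality check:
  u_2 · u_1 = 0 (should be 0)
  u_3 · u_1 = 0 (should be 0)
  u_3 · u_2 = 0 (should be 0)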